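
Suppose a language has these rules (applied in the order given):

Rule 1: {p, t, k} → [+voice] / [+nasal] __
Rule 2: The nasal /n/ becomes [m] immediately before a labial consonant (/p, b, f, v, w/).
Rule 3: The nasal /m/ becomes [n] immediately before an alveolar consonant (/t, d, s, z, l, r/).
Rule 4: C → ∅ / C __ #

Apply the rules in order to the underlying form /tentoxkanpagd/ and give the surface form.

tendoxkambag

Rule 1 (post-nasal voicing): /t/ is a voiceless stop immediately after the nasal /n/, so it voices to [d]. /p/ is a voiceless stop immediately after the nasal /n/, so it voices to [b]. /tentoxkanpagd/ → tendoxkanbagd.
Rule 2 (nasal place assimilation): /n/ precedes the labial consonant /b/, so it assimilates in place to [m]. /tendoxkanbagd/ → tendoxkambagd.
Rule 3 (nasal place assimilation): no segment meets the environment; /tendoxkambagd/ is unchanged.
Rule 4 (final cluster simplification): /d/ is the second consonant of a word-final cluster /gd/, so it deletes. /tendoxkambagd/ → tendoxkambag.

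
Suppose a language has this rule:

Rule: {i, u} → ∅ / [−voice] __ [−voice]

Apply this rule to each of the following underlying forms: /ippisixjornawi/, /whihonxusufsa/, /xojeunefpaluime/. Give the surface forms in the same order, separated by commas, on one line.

ippsxjornawi, whhonxsfsa, xojeunefpaluime

/ippisixjornawi/: /i/ is a high vowel flanked by voiceless consonants /p/ and /s/, so it deletes. /i/ is a high vowel flanked by voiceless consonants /s/ and /x/, so it deletes. → [ippsxjornawi].
/whihonxusufsa/: /i/ is a high vowel flanked by voiceless consonants /h/ and /h/, so it deletes. /u/ is a high vowel flanked by voiceless consonants /x/ and /s/, so it deletes. /u/ is a high vowel flanked by voiceless consonants /s/ and /f/, so it deletes. → [whhonxsfsa].
/xojeunefpaluime/: the rule's environment is not met; surfaces unchanged as [xojeunefpaluime].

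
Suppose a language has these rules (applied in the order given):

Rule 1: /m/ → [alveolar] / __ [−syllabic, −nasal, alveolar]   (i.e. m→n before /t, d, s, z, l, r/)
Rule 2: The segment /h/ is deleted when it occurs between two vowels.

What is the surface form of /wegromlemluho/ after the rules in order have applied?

Rule 1 (nasal place assimilation): /m/ precedes the alveolar consonant /l/, so it assimilates in place to [n]. /m/ precedes the alveolar consonant /l/, so it assimilates in place to [n]. /wegromlemluho/ → wegronlenluho.
Rule 2 (intervocalic h-deletion): /h/ occurs between vowels /u/ and /o/, so it deletes. /wegronlenluho/ → wegronlenluo.

wegronlenluo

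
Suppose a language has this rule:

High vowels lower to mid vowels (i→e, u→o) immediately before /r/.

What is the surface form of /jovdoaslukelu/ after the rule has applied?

No segment of /jovdoaslukelu/ meets the structural description of the rule, so the form surfaces unchanged.

jovdoaslukelu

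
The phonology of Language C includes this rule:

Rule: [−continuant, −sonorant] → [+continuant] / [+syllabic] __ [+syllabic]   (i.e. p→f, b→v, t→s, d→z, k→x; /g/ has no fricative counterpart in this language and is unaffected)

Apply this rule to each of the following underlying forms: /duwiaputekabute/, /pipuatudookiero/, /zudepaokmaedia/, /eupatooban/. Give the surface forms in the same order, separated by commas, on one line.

/duwiaputekabute/: /p/ is a stop between vowels /a/ and /u/, so it spirantizes to the fricative [f]. /t/ is a stop between vowels /u/ and /e/, so it spirantizes to the fricative [s]. /k/ is a stop between vowels /e/ and /a/, so it spirantizes to the fricative [x]. /b/ is a stop between vowels /a/ and /u/, so it spirantizes to the fricative [v]. /t/ is a stop between vowels /u/ and /e/, so it spirantizes to the fricative [s]. → [duwiafusexavuse].
/pipuatudookiero/: /p/ is a stop between vowels /i/ and /u/, so it spirantizes to the fricative [f]. /t/ is a stop between vowels /a/ and /u/, so it spirantizes to the fricative [s]. /d/ is a stop between vowels /u/ and /o/, so it spirantizes to the fricative [z]. /k/ is a stop between vowels /o/ and /i/, so it spirantizes to the fricative [x]. → [pifuasuzooxiero].
/zudepaokmaedia/: /d/ is a stop between vowels /u/ and /e/, so it spirantizes to the fricative [z]. /p/ is a stop between vowels /e/ and /a/, so it spirantizes to the fricative [f]. /d/ is a stop between vowels /e/ and /i/, so it spirantizes to the fricative [z]. → [zuzefaokmaezia].
/eupatooban/: /p/ is a stop between vowels /u/ and /a/, so it spirantizes to the fricative [f]. /t/ is a stop between vowels /a/ and /o/, so it spirantizes to the fricative [s]. /b/ is a stop between vowels /o/ and /a/, so it spirantizes to the fricative [v]. → [eufasoovan].

duwiafusexavuse, pifuasuzooxiero, zuzefaokmaezia, eufasoovan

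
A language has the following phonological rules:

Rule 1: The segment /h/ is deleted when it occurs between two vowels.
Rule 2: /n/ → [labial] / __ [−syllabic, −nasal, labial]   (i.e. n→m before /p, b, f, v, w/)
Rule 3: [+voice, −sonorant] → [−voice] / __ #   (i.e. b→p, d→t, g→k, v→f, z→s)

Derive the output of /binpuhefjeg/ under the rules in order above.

Rule 1 (intervocalic h-deletion): /h/ occurs between vowels /u/ and /e/, so it deletes. /binpuhefjeg/ → binpuefjeg.
Rule 2 (nasal place assimilation): /n/ precedes the labial consonant /p/, so it assimilates in place to [m]. /binpuefjeg/ → bimpuefjeg.
Rule 3 (final devoicing): /g/ is a voiced obstruent in word-final position, so it devoices to [k]. /bimpuefjeg/ → bimpuefjek.

bimpuefjek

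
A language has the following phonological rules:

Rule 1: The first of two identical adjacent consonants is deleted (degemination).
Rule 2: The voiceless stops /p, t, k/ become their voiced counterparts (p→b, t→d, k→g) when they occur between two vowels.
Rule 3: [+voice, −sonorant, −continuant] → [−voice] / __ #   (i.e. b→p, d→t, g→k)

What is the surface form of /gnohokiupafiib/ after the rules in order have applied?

gnohogiubafiip

Rule 1 (degemination): no segment meets the environment; /gnohokiupafiib/ is unchanged.
Rule 2 (intervocalic voicing): /k/ is a voiceless stop between vowels /o/ and /i/, so it voices to [g]. /p/ is a voiceless stop between vowels /u/ and /a/, so it voices to [b]. /gnohokiupafiib/ → gnohogiubafiib.
Rule 3 (final devoicing): /b/ is a voiced stop in word-final position, so it devoices to [p]. /gnohogiubafiib/ → gnohogiubafiip.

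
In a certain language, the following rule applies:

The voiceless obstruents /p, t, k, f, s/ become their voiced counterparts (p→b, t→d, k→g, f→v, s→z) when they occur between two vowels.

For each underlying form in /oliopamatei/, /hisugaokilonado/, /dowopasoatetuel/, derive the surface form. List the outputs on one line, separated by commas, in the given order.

/oliopamatei/: /p/ is a voiceless obstruent between vowels /o/ and /a/, so it voices to [b]. /t/ is a voiceless obstruent between vowels /a/ and /e/, so it voices to [d]. → [oliobamadei].
/hisugaokilonado/: /s/ is a voiceless obstruent between vowels /i/ and /u/, so it voices to [z]. /k/ is a voiceless obstruent between vowels /o/ and /i/, so it voices to [g]. → [hizugaogilonado].
/dowopasoatetuel/: /p/ is a voiceless obstruent between vowels /o/ and /a/, so it voices to [b]. /s/ is a voiceless obstruent between vowels /a/ and /o/, so it voices to [z]. /t/ is a voiceless obstruent between vowels /a/ and /e/, so it voices to [d]. /t/ is a voiceless obstruent between vowels /e/ and /u/, so it voices to [d]. → [dowobazoadeduel].

oliobamadei, hizugaogilonado, dowobazoadeduel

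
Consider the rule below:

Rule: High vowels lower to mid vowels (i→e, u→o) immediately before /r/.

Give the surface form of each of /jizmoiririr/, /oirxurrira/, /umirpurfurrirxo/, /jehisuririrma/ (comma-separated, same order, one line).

/jizmoiririr/: /i/ is a high vowel immediately before /r/, so it lowers to [e]. /i/ is a high vowel immediately before /r/, so it lowers to [e]. /i/ is a high vowel immediately before /r/, so it lowers to [e]. → [jizmoererer].
/oirxurrira/: /i/ is a high vowel immediately before /r/, so it lowers to [e]. /u/ is a high vowel immediately before /r/, so it lowers to [o]. /i/ is a high vowel immediately before /r/, so it lowers to [e]. → [oerxorrera].
/umirpurfurrirxo/: /i/ is a high vowel immediately before /r/, so it lowers to [e]. /u/ is a high vowel immediately before /r/, so it lowers to [o]. /u/ is a high vowel immediately before /r/, so it lowers to [o]. /i/ is a high vowel immediately before /r/, so it lowers to [e]. → [umerporforrerxo].
/jehisuririrma/: /u/ is a high vowel immediately before /r/, so it lowers to [o]. /i/ is a high vowel immediately before /r/, so it lowers to [e]. /i/ is a high vowel immediately before /r/, so it lowers to [e]. → [jehisorererma].

jizmoererer, oerxorrera, umerporforrerxo, jehisorererma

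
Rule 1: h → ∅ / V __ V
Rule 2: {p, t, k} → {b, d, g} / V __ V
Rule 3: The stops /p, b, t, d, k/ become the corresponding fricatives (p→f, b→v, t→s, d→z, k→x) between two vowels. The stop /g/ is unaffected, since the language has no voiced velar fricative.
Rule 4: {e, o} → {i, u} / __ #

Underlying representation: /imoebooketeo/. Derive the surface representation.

imoevoogezeu

Rule 1 (intervocalic h-deletion): no segment meets the environment; /imoebooketeo/ is unchanged.
Rule 2 (intervocalic voicing): /k/ is a voiceless stop between vowels /o/ and /e/, so it voices to [g]. /t/ is a voiceless stop between vowels /e/ and /e/, so it voices to [d]. /imoebooketeo/ → imoeboogedeo.
Rule 3 (intervocalic spirantization): /b/ is a stop between vowels /e/ and /o/, so it spirantizes to the fricative [v]. /d/ is a stop between vowels /e/ and /e/, so it spirantizes to the fricative [z]. /imoeboogedeo/ → imoevoogezeo.
Rule 4 (final vowel raising): /o/ is a mid vowel in word-final position, so it raises to [u]. /imoevoogezeo/ → imoevoogezeu.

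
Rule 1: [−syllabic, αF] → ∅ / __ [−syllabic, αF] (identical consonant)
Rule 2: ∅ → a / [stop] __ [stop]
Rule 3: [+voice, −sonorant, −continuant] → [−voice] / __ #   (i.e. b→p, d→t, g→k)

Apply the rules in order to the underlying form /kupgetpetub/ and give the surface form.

kupagetapetup

Rule 1 (degemination): no segment meets the environment; /kupgetpetub/ is unchanged.
Rule 2 (stop-cluster a-epenthesis): /p/ and /g/ form a stop–stop cluster, so [a] is inserted between them. /t/ and /p/ form a stop–stop cluster, so [a] is inserted between them. /kupgetpetub/ → kupagetapetub.
Rule 3 (final devoicing): /b/ is a voiced stop in word-final position, so it devoices to [p]. /kupagetapetub/ → kupagetapetup.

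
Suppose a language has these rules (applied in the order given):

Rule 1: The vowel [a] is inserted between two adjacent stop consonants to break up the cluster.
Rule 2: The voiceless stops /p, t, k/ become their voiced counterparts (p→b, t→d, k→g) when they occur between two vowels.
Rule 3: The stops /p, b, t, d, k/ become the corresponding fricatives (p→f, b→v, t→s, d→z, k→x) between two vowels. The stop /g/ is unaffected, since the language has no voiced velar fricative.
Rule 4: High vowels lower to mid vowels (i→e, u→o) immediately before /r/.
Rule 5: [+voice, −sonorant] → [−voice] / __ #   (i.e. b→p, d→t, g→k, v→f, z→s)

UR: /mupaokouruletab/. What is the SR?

Rule 1 (stop-cluster a-epenthesis): no segment meets the environment; /mupaokouruletab/ is unchanged.
Rule 2 (intervocalic voicing): /p/ is a voiceless stop between vowels /u/ and /a/, so it voices to [b]. /k/ is a voiceless stop between vowels /o/ and /o/, so it voices to [g]. /t/ is a voiceless stop between vowels /e/ and /a/, so it voices to [d]. /mupaokouruletab/ → mubaogouruledab.
Rule 3 (intervocalic spirantization): /b/ is a stop between vowels /u/ and /a/, so it spirantizes to the fricative [v]. /d/ is a stop between vowels /e/ and /a/, so it spirantizes to the fricative [z]. /mubaogouruledab/ → muvaogourulezab.
Rule 4 (pre-rhotic lowering): /u/ is a high vowel immediately before /r/, so it lowers to [o]. /muvaogourulezab/ → muvaogoorulezab.
Rule 5 (final devoicing): /b/ is a voiced obstruent in word-final position, so it devoices to [p]. /muvaogoorulezab/ → muvaogoorulezap.

muvaogoorulezap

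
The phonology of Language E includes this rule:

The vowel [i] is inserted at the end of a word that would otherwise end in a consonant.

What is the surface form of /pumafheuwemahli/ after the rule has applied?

pumafheuwemahli

No segment of /pumafheuwemahli/ meets the structural description of the rule, so the form surfaces unchanged.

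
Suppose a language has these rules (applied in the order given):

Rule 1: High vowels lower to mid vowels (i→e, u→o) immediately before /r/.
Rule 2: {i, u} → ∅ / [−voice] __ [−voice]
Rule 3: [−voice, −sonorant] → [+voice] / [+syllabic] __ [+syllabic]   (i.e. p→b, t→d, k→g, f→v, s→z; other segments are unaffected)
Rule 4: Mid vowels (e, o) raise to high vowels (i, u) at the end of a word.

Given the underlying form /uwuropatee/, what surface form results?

Rule 1 (pre-rhotic lowering): /u/ is a high vowel immediately before /r/, so it lowers to [o]. /uwuropatee/ → uworopatee.
Rule 2 (high vowel syncope): no segment meets the environment; /uworopatee/ is unchanged.
Rule 3 (intervocalic voicing): /p/ is a voiceless obstruent between vowels /o/ and /a/, so it voices to [b]. /t/ is a voiceless obstruent between vowels /a/ and /e/, so it voices to [d]. /uworopatee/ → uworobadee.
Rule 4 (final vowel raising): /e/ is a mid vowel in word-final position, so it raises to [i]. /uworobadee/ → uworobadei.

uworobadei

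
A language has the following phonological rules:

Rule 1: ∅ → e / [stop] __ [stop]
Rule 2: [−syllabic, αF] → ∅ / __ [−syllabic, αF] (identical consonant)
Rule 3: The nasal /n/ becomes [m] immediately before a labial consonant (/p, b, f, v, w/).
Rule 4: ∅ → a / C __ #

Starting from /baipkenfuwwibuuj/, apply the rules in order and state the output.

baipekemfuwibuuja

Rule 1 (stop-cluster e-epenthesis): /p/ and /k/ form a stop–stop cluster, so [e] is inserted between them. /baipkenfuwwibuuj/ → baipekenfuwwibuuj.
Rule 2 (degemination): /ww/ is a geminate; the first /w/ deletes. /baipekenfuwwibuuj/ → baipekenfuwibuuj.
Rule 3 (nasal place assimilation): /n/ precedes the labial consonant /f/, so it assimilates in place to [m]. /baipekenfuwibuuj/ → baipekemfuwibuuj.
Rule 4 (final a-epenthesis): the form ends in the consonant /j/, so [a] is inserted word-finally. /baipekemfuwibuuj/ → baipekemfuwibuuja.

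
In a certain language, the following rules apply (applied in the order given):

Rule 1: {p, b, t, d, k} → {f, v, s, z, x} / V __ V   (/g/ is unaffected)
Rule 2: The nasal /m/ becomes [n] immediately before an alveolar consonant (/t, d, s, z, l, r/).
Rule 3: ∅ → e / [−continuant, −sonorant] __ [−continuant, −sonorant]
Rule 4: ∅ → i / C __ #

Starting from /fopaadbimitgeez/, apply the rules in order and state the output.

fofaadebimitegeezi

Rule 1 (intervocalic spirantization): /p/ is a stop between vowels /o/ and /a/, so it spirantizes to the fricative [f]. /fopaadbimitgeez/ → fofaadbimitgeez.
Rule 2 (nasal place assimilation): no segment meets the environment; /fofaadbimitgeez/ is unchanged.
Rule 3 (stop-cluster e-epenthesis): /d/ and /b/ form a stop–stop cluster, so [e] is inserted between them. /t/ and /g/ form a stop–stop cluster, so [e] is inserted between them. /fofaadbimitgeez/ → fofaadebimitegeez.
Rule 4 (final i-epenthesis): the form ends in the consonant /z/, so [i] is inserted word-finally. /fofaadebimitegeez/ → fofaadebimitegeezi.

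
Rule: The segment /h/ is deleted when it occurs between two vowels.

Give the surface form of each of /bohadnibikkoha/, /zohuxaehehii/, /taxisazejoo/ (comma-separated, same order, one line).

boadnibikkoa, zouxaeeii, taxisazejoo

/bohadnibikkoha/: /h/ occurs between vowels /o/ and /a/, so it deletes. /h/ occurs between vowels /o/ and /a/, so it deletes. → [boadnibikkoa].
/zohuxaehehii/: /h/ occurs between vowels /o/ and /u/, so it deletes. /h/ occurs between vowels /e/ and /e/, so it deletes. /h/ occurs between vowels /e/ and /i/, so it deletes. → [zouxaeeii].
/taxisazejoo/: the rule's environment is not met; surfaces unchanged as [taxisazejoo].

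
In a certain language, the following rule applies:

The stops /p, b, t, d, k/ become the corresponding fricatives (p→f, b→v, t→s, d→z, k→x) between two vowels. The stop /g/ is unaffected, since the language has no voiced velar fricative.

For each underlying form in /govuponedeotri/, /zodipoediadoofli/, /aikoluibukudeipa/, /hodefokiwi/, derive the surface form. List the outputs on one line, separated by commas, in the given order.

govufonezeotri, zozifoeziazoofli, aixoluivuxuzeifa, hozefoxiwi

/govuponedeotri/: /p/ is a stop between vowels /u/ and /o/, so it spirantizes to the fricative [f]. /d/ is a stop between vowels /e/ and /e/, so it spirantizes to the fricative [z]. → [govufonezeotri].
/zodipoediadoofli/: /d/ is a stop between vowels /o/ and /i/, so it spirantizes to the fricative [z]. /p/ is a stop between vowels /i/ and /o/, so it spirantizes to the fricative [f]. /d/ is a stop between vowels /e/ and /i/, so it spirantizes to the fricative [z]. /d/ is a stop between vowels /a/ and /o/, so it spirantizes to the fricative [z]. → [zozifoeziazoofli].
/aikoluibukudeipa/: /k/ is a stop between vowels /i/ and /o/, so it spirantizes to the fricative [x]. /b/ is a stop between vowels /i/ and /u/, so it spirantizes to the fricative [v]. /k/ is a stop between vowels /u/ and /u/, so it spirantizes to the fricative [x]. /d/ is a stop between vowels /u/ and /e/, so it spirantizes to the fricative [z]. /p/ is a stop between vowels /i/ and /a/, so it spirantizes to the fricative [f]. → [aixoluivuxuzeifa].
/hodefokiwi/: /d/ is a stop between vowels /o/ and /e/, so it spirantizes to the fricative [z]. /k/ is a stop between vowels /o/ and /i/, so it spirantizes to the fricative [x]. → [hozefoxiwi].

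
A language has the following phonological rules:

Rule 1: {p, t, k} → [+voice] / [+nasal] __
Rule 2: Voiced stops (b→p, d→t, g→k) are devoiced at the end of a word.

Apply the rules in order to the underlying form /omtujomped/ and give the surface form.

Rule 1 (post-nasal voicing): /t/ is a voiceless stop immediately after the nasal /m/, so it voices to [d]. /p/ is a voiceless stop immediately after the nasal /m/, so it voices to [b]. /omtujomped/ → omdujombed.
Rule 2 (final devoicing): /d/ is a voiced stop in word-final position, so it devoices to [t]. /omdujombed/ → omdujombet.

omdujombet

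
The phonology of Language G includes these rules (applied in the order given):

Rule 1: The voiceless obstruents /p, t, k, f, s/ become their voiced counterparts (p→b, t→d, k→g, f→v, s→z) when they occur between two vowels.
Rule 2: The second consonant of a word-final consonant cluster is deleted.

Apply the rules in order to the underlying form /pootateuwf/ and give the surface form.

poodadeuw

Rule 1 (intervocalic voicing): /t/ is a voiceless obstruent between vowels /o/ and /a/, so it voices to [d]. /t/ is a voiceless obstruent between vowels /a/ and /e/, so it voices to [d]. /pootateuwf/ → poodadeuwf.
Rule 2 (final cluster simplification): /f/ is the second consonant of a word-final cluster /wf/, so it deletes. /poodadeuwf/ → poodadeuw.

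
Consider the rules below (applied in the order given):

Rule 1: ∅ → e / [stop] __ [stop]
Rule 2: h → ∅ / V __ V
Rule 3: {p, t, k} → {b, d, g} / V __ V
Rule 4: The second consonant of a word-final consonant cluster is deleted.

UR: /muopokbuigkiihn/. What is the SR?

muobogebuigegiih

Rule 1 (stop-cluster e-epenthesis): /k/ and /b/ form a stop–stop cluster, so [e] is inserted between them. /g/ and /k/ form a stop–stop cluster, so [e] is inserted between them. /muopokbuigkiihn/ → muopokebuigekiihn.
Rule 2 (intervocalic h-deletion): no segment meets the environment; /muopokebuigekiihn/ is unchanged.
Rule 3 (intervocalic voicing): /p/ is a voiceless stop between vowels /o/ and /o/, so it voices to [b]. /k/ is a voiceless stop between vowels /o/ and /e/, so it voices to [g]. /k/ is a voiceless stop between vowels /e/ and /i/, so it voices to [g]. /muopokebuigekiihn/ → muobogebuigegiihn.
Rule 4 (final cluster simplification): /n/ is the second consonant of a word-final cluster /hn/, so it deletes. /muobogebuigegiihn/ → muobogebuigegiih.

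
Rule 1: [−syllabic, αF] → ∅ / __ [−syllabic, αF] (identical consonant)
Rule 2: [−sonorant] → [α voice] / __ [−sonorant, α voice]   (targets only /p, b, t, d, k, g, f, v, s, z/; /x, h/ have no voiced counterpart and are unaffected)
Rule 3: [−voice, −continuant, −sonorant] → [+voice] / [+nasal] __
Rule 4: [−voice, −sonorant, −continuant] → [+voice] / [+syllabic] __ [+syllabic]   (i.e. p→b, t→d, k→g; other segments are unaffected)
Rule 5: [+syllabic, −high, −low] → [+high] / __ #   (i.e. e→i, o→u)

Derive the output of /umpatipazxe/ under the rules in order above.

Rule 1 (degemination): no segment meets the environment; /umpatipazxe/ is unchanged.
Rule 2 (regressive voicing assimilation): /z/ precedes the voiceless obstruent /x/, so it devoices to [s] by assimilation. /umpatipazxe/ → umpatipasxe.
Rule 3 (post-nasal voicing): /p/ is a voiceless stop immediately after the nasal /m/, so it voices to [b]. /umpatipasxe/ → umbatipasxe.
Rule 4 (intervocalic voicing): /t/ is a voiceless stop between vowels /a/ and /i/, so it voices to [d]. /p/ is a voiceless stop between vowels /i/ and /a/, so it voices to [b]. /umbatipasxe/ → umbadibasxe.
Rule 5 (final vowel raising): /e/ is a mid vowel in word-final position, so it raises to [i]. /umbadibasxe/ → umbadibasxi.

umbadibasxi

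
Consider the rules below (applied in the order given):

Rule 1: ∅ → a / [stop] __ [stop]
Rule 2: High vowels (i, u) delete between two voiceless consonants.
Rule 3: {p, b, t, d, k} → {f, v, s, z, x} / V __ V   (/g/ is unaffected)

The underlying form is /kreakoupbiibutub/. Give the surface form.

kreaxoufaviivusub

Rule 1 (stop-cluster a-epenthesis): /p/ and /b/ form a stop–stop cluster, so [a] is inserted between them. /kreakoupbiibutub/ → kreakoupabiibutub.
Rule 2 (high vowel syncope): no segment meets the environment; /kreakoupabiibutub/ is unchanged.
Rule 3 (intervocalic spirantization): /k/ is a stop between vowels /a/ and /o/, so it spirantizes to the fricative [x]. /p/ is a stop between vowels /u/ and /a/, so it spirantizes to the fricative [f]. /b/ is a stop between vowels /a/ and /i/, so it spirantizes to the fricative [v]. /b/ is a stop between vowels /i/ and /u/, so it spirantizes to the fricative [v]. /t/ is a stop between vowels /u/ and /u/, so it spirantizes to the fricative [s]. /kreakoupabiibutub/ → kreaxoufaviivusub.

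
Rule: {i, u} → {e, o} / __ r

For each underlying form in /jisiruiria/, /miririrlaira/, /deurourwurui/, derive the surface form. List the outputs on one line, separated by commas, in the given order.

jiserueria, merererlaera, deoroorworui

/jisiruiria/: /i/ is a high vowel immediately before /r/, so it lowers to [e]. /i/ is a high vowel immediately before /r/, so it lowers to [e]. → [jiserueria].
/miririrlaira/: /i/ is a high vowel immediately before /r/, so it lowers to [e]. /i/ is a high vowel immediately before /r/, so it lowers to [e]. /i/ is a high vowel immediately before /r/, so it lowers to [e]. /i/ is a high vowel immediately before /r/, so it lowers to [e]. → [merererlaera].
/deurourwurui/: /u/ is a high vowel immediately before /r/, so it lowers to [o]. /u/ is a high vowel immediately before /r/, so it lowers to [o]. /u/ is a high vowel immediately before /r/, so it lowers to [o]. → [deoroorworui].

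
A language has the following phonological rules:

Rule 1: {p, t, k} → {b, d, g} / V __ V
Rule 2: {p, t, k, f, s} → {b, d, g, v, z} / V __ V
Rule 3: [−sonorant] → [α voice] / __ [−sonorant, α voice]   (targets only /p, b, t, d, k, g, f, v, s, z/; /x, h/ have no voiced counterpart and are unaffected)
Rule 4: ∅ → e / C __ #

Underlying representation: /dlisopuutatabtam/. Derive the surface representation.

Rule 1 (intervocalic voicing): /p/ is a voiceless stop between vowels /o/ and /u/, so it voices to [b]. /t/ is a voiceless stop between vowels /u/ and /a/, so it voices to [d]. /t/ is a voiceless stop between vowels /a/ and /a/, so it voices to [d]. /dlisopuutatabtam/ → dlisobuudadabtam.
Rule 2 (intervocalic voicing): /s/ is a voiceless obstruent between vowels /i/ and /o/, so it voices to [z]. /dlisobuudadabtam/ → dlizobuudadabtam.
Rule 3 (regressive voicing assimilation): /b/ precedes the voiceless obstruent /t/, so it devoices to [p] by assimilation. /dlizobuudadabtam/ → dlizobuudadaptam.
Rule 4 (final e-epenthesis): the form ends in the consonant /m/, so [e] is inserted word-finally. /dlizobuudadaptam/ → dlizobuudadaptame.

dlizobuudadaptame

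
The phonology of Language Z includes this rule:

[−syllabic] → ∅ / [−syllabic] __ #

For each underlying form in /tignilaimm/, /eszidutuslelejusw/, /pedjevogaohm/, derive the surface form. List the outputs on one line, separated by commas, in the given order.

/tignilaimm/: /m/ is the second consonant of a word-final cluster /mm/, so it deletes. → [tignilaim].
/eszidutuslelejusw/: /w/ is the second consonant of a word-final cluster /sw/, so it deletes. → [eszidutuslelejus].
/pedjevogaohm/: /m/ is the second consonant of a word-final cluster /hm/, so it deletes. → [pedjevogaoh].

tignilaim, eszidutuslelejus, pedjevogaoh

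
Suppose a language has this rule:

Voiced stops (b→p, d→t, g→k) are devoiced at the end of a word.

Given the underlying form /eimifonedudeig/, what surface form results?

eimifonedudeik

Scanning /eimifonedudeig/: /d/ at position 9 is not in the conditioning environment; /d/ at position 11 is not in the conditioning environment; /g/ is a voiced stop in word-final position, so it devoices to [k].
Result: [eimifonedudeik].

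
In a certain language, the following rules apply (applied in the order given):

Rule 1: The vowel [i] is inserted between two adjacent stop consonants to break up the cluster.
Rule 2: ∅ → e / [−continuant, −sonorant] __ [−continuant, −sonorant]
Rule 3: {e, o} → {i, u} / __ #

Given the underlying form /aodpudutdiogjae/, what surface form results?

Rule 1 (stop-cluster i-epenthesis): /d/ and /p/ form a stop–stop cluster, so [i] is inserted between them. /t/ and /d/ form a stop–stop cluster, so [i] is inserted between them. /aodpudutdiogjae/ → aodipudutidiogjae.
Rule 2 (stop-cluster e-epenthesis): no segment meets the environment; /aodipudutidiogjae/ is unchanged.
Rule 3 (final vowel raising): /e/ is a mid vowel in word-final position, so it raises to [i]. /aodipudutidiogjae/ → aodipudutidiogjai.

aodipudutidiogjai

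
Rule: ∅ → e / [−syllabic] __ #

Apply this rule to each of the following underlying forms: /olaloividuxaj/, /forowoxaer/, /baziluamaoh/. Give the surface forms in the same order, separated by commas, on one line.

olaloividuxaje, forowoxaere, baziluamaohe

/olaloividuxaj/: the form ends in the consonant /j/, so [e] is inserted word-finally. → [olaloividuxaje].
/forowoxaer/: the form ends in the consonant /r/, so [e] is inserted word-finally. → [forowoxaere].
/baziluamaoh/: the form ends in the consonant /h/, so [e] is inserted word-finally. → [baziluamaohe].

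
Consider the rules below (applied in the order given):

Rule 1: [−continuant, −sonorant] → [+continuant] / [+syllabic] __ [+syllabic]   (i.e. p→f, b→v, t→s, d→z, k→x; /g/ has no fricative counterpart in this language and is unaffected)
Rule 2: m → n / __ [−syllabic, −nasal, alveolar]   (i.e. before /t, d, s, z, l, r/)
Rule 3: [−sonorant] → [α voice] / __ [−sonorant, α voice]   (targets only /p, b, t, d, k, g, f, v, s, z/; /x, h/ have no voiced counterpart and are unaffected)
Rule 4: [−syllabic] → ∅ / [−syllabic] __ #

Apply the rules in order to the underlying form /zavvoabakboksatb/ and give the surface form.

Rule 1 (intervocalic spirantization): /b/ is a stop between vowels /a/ and /a/, so it spirantizes to the fricative [v]. /zavvoabakboksatb/ → zavvoavakboksatb.
Rule 2 (nasal place assimilation): no segment meets the environment; /zavvoavakboksatb/ is unchanged.
Rule 3 (regressive voicing assimilation): /k/ precedes the voiced obstruent /b/, so it voices to [g] by assimilation. /t/ precedes the voiced obstruent /b/, so it voices to [d] by assimilation. /zavvoavakboksatb/ → zavvoavagboksadb.
Rule 4 (final cluster simplification): /b/ is the second consonant of a word-final cluster /db/, so it deletes. /zavvoavagboksadb/ → zavvoavagboksad.

zavvoavagboksad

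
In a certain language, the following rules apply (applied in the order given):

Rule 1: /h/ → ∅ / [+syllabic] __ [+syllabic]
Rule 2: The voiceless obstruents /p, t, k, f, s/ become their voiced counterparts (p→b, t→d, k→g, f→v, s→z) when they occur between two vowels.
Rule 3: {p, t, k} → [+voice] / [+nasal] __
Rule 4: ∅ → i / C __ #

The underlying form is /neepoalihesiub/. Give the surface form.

neeboalieziubi

Rule 1 (intervocalic h-deletion): /h/ occurs between vowels /i/ and /e/, so it deletes. /neepoalihesiub/ → neepoaliesiub.
Rule 2 (intervocalic voicing): /p/ is a voiceless obstruent between vowels /e/ and /o/, so it voices to [b]. /s/ is a voiceless obstruent between vowels /e/ and /i/, so it voices to [z]. /neepoaliesiub/ → neeboalieziub.
Rule 3 (post-nasal voicing): no segment meets the environment; /neeboalieziub/ is unchanged.
Rule 4 (final i-epenthesis): the form ends in the consonant /b/, so [i] is inserted word-finally. /neeboalieziub/ → neeboalieziubi.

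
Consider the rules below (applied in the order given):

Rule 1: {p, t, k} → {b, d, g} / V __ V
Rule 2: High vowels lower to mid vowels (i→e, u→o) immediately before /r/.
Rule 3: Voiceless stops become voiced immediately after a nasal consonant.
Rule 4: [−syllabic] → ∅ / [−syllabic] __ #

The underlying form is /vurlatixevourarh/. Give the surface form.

Rule 1 (intervocalic voicing): /t/ is a voiceless stop between vowels /a/ and /i/, so it voices to [d]. /vurlatixevourarh/ → vurladixevourarh.
Rule 2 (pre-rhotic lowering): /u/ is a high vowel immediately before /r/, so it lowers to [o]. /u/ is a high vowel immediately before /r/, so it lowers to [o]. /vurladixevourarh/ → vorladixevoorarh.
Rule 3 (post-nasal voicing): no segment meets the environment; /vorladixevoorarh/ is unchanged.
Rule 4 (final cluster simplification): /h/ is the second consonant of a word-final cluster /rh/, so it deletes. /vorladixevoorarh/ → vorladixevoorar.

vorladixevoorar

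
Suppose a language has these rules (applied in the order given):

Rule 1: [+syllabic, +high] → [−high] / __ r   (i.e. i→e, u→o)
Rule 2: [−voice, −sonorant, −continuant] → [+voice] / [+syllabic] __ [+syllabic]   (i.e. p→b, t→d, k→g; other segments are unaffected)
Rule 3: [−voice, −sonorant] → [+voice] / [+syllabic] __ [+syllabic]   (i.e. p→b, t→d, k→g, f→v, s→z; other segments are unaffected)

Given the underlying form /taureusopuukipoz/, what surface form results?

taoreuzobuugiboz

Rule 1 (pre-rhotic lowering): /u/ is a high vowel immediately before /r/, so it lowers to [o]. /taureusopuukipoz/ → taoreusopuukipoz.
Rule 2 (intervocalic voicing): /p/ is a voiceless stop between vowels /o/ and /u/, so it voices to [b]. /k/ is a voiceless stop between vowels /u/ and /i/, so it voices to [g]. /p/ is a voiceless stop between vowels /i/ and /o/, so it voices to [b]. /taoreusopuukipoz/ → taoreusobuugiboz.
Rule 3 (intervocalic voicing): /s/ is a voiceless obstruent between vowels /u/ and /o/, so it voices to [z]. /taoreusobuugiboz/ → taoreuzobuugiboz.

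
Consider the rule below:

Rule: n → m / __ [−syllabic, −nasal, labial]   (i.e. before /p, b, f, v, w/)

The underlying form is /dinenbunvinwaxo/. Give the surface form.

dinembumvimwaxo

Scanning /dinenbunvinwaxo/: /n/ at position 3 is not in the conditioning environment; /n/ precedes the labial consonant /b/, so it assimilates in place to [m]; /n/ precedes the labial consonant /v/, so it assimilates in place to [m]; /n/ precedes the labial consonant /w/, so it assimilates in place to [m].
Result: [dinembumvimwaxo].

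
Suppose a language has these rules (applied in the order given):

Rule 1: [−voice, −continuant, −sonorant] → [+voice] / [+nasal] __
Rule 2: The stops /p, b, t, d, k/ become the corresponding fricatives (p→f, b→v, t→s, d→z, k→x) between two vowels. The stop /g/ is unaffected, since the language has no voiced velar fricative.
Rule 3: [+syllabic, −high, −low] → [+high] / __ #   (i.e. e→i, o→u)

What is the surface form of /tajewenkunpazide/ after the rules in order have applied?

Rule 1 (post-nasal voicing): /k/ is a voiceless stop immediately after the nasal /n/, so it voices to [g]. /p/ is a voiceless stop immediately after the nasal /n/, so it voices to [b]. /tajewenkunpazide/ → tajewengunbazide.
Rule 2 (intervocalic spirantization): /d/ is a stop between vowels /i/ and /e/, so it spirantizes to the fricative [z]. /tajewengunbazide/ → tajewengunbazize.
Rule 3 (final vowel raising): /e/ is a mid vowel in word-final position, so it raises to [i]. /tajewengunbazize/ → tajewengunbazizi.

tajewengunbazizi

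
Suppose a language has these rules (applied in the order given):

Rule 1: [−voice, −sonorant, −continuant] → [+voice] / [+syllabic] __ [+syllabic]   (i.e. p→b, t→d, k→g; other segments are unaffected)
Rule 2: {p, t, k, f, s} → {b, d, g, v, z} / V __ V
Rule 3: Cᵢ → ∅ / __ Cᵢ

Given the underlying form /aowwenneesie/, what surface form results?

Rule 1 (intervocalic voicing): no segment meets the environment; /aowwenneesie/ is unchanged.
Rule 2 (intervocalic voicing): /s/ is a voiceless obstruent between vowels /e/ and /i/, so it voices to [z]. /aowwenneesie/ → aowwenneezie.
Rule 3 (degemination): /ww/ is a geminate; the first /w/ deletes. /nn/ is a geminate; the first /n/ deletes. /aowwenneezie/ → aoweneezie.

aoweneezie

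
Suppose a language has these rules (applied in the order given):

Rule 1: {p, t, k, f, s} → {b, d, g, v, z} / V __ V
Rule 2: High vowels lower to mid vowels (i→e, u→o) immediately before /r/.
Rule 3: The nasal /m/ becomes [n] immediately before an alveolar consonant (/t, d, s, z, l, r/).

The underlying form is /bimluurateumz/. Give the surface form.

Rule 1 (intervocalic voicing): /t/ is a voiceless obstruent between vowels /a/ and /e/, so it voices to [d]. /bimluurateumz/ → bimluuradeumz.
Rule 2 (pre-rhotic lowering): /u/ is a high vowel immediately before /r/, so it lowers to [o]. /bimluuradeumz/ → bimluoradeumz.
Rule 3 (nasal place assimilation): /m/ precedes the alveolar consonant /l/, so it assimilates in place to [n]. /m/ precedes the alveolar consonant /z/, so it assimilates in place to [n]. /bimluoradeumz/ → binluoradeunz.

binluoradeunz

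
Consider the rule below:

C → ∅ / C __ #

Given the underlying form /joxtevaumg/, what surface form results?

joxtevaum

/g/ is the second consonant of a word-final cluster /mg/, so it deletes.
Surface form: [joxtevaum].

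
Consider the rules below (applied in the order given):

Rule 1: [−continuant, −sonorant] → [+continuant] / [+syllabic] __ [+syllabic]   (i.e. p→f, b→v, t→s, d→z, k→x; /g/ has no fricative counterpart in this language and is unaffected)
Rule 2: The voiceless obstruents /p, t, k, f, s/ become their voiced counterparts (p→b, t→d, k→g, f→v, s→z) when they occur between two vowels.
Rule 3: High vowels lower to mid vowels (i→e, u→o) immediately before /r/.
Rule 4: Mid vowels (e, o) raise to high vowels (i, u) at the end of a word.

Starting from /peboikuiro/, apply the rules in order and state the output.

pevoixueru

Rule 1 (intervocalic spirantization): /b/ is a stop between vowels /e/ and /o/, so it spirantizes to the fricative [v]. /k/ is a stop between vowels /i/ and /u/, so it spirantizes to the fricative [x]. /peboikuiro/ → pevoixuiro.
Rule 2 (intervocalic voicing): no segment meets the environment; /pevoixuiro/ is unchanged.
Rule 3 (pre-rhotic lowering): /i/ is a high vowel immediately before /r/, so it lowers to [e]. /pevoixuiro/ → pevoixuero.
Rule 4 (final vowel raising): /o/ is a mid vowel in word-final position, so it raises to [u]. /pevoixuero/ → pevoixueru.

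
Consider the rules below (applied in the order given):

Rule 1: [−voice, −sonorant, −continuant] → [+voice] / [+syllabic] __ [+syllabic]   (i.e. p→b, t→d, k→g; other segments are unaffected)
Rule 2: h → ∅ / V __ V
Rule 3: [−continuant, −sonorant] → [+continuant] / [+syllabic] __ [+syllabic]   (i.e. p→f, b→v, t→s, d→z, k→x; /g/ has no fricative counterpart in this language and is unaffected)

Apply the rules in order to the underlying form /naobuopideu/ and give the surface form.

naovuovizeu

Rule 1 (intervocalic voicing): /p/ is a voiceless stop between vowels /o/ and /i/, so it voices to [b]. /naobuopideu/ → naobuobideu.
Rule 2 (intervocalic h-deletion): no segment meets the environment; /naobuobideu/ is unchanged.
Rule 3 (intervocalic spirantization): /b/ is a stop between vowels /o/ and /u/, so it spirantizes to the fricative [v]. /b/ is a stop between vowels /o/ and /i/, so it spirantizes to the fricative [v]. /d/ is a stop between vowels /i/ and /e/, so it spirantizes to the fricative [z]. /naobuobideu/ → naovuovizeu.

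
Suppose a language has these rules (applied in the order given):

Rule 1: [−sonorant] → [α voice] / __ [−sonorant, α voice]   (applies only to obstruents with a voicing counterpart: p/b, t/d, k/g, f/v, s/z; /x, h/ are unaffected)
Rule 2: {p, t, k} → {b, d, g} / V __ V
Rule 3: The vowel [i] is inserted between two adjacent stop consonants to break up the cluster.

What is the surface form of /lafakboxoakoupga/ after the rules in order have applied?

lafagiboxoagoubiga

Rule 1 (regressive voicing assimilation): /k/ precedes the voiced obstruent /b/, so it voices to [g] by assimilation. /p/ precedes the voiced obstruent /g/, so it voices to [b] by assimilation. /lafakboxoakoupga/ → lafagboxoakoubga.
Rule 2 (intervocalic voicing): /k/ is a voiceless stop between vowels /a/ and /o/, so it voices to [g]. /lafagboxoakoubga/ → lafagboxoagoubga.
Rule 3 (stop-cluster i-epenthesis): /g/ and /b/ form a stop–stop cluster, so [i] is inserted between them. /b/ and /g/ form a stop–stop cluster, so [i] is inserted between them. /lafagboxoagoubga/ → lafagiboxoagoubiga.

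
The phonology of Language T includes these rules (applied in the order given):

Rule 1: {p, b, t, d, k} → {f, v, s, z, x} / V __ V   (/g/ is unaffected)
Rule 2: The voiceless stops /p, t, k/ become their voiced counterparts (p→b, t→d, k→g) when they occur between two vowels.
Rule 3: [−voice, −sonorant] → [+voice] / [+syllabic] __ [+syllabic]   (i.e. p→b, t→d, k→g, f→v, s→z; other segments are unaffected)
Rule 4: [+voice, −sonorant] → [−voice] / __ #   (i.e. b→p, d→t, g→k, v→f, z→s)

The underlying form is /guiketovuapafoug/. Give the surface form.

guixezovuavavouk

Rule 1 (intervocalic spirantization): /k/ is a stop between vowels /i/ and /e/, so it spirantizes to the fricative [x]. /t/ is a stop between vowels /e/ and /o/, so it spirantizes to the fricative [s]. /p/ is a stop between vowels /a/ and /a/, so it spirantizes to the fricative [f]. /guiketovuapafoug/ → guixesovuafafoug.
Rule 2 (intervocalic voicing): no segment meets the environment; /guixesovuafafoug/ is unchanged.
Rule 3 (intervocalic voicing): /s/ is a voiceless obstruent between vowels /e/ and /o/, so it voices to [z]. /f/ is a voiceless obstruent between vowels /a/ and /a/, so it voices to [v]. /f/ is a voiceless obstruent between vowels /a/ and /o/, so it voices to [v]. /guixesovuafafoug/ → guixezovuavavoug.
Rule 4 (final devoicing): /g/ is a voiced obstruent in word-final position, so it devoices to [k]. /guixezovuavavoug/ → guixezovuavavouk.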